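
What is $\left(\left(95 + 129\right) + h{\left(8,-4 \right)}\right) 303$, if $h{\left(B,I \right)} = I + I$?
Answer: $65448$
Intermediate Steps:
$h{\left(B,I \right)} = 2 I$
$\left(\left(95 + 129\right) + h{\left(8,-4 \right)}\right) 303 = \left(\left(95 + 129\right) + 2 \left(-4\right)\right) 303 = \left(224 - 8\right) 303 = 216 \cdot 303 = 65448$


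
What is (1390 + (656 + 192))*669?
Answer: 1497222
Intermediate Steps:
(1390 + (656 + 192))*669 = (1390 + 848)*669 = 2238*669 = 1497222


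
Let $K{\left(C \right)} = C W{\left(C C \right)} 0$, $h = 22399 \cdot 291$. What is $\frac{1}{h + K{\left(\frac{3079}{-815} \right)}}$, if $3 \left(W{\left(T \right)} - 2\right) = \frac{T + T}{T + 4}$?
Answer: $\frac{1}{6518109} \approx 1.5342 \cdot 10^{-7}$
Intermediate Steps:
$W{\left(T \right)} = 2 + \frac{2 T}{3 \left(4 + T\right)}$ ($W{\left(T \right)} = 2 + \frac{\left(T + T\right) \frac{1}{T + 4}}{3} = 2 + \frac{2 T \frac{1}{4 + T}}{3} = 2 + \frac{2 T}{3 \left(4 + T\right)}$)
$h = 6518109$
$K{\left(C \right)} = 0$ ($K{\left(C \right)} = C \frac{8 \left(3 + C C\right)}{3 \left(4 + C C\right)} 0 = C \frac{8 \left(3 + C^{2}\right)}{3 \left(4 + C^{2}\right)} 0 = \frac{8 C \left(3 + C^{2}\right)}{3 \left(4 + C^{2}\right)} 0 = 0$)
$\frac{1}{h + K{\left(\frac{3079}{-815} \right)}} = \frac{1}{6518109 + 0} = \frac{1}{6518109}$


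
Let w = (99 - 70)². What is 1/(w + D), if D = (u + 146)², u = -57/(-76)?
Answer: 16/358025 ≈ 4.4690e-5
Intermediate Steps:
u = ¾ (u = -57*(-1/76) = ¾ ≈ 0.75000)
D = 344569/16 (D = (¾ + 146)² = (587/4)² = 344569/16 ≈ 21536.)
w = 841 (w = 29² = 841)
1/(w + D) = 1/(841 + 344569/16) = 1/(358025/16) = 16/358025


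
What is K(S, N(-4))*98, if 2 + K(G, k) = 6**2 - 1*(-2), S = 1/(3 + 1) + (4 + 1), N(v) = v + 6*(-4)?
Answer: 3528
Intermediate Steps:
N(v) = -24 + v (N(v) = v - 24 = -24 + v)
S = 21/4 (S = 1/4 + 5 = 21/4 ≈ 5.2500)
K(G, k) = 36 (K(G, k) = -2 + (6**2 - 1*(-2)) = -2 + (36 + 2) = -2 + 38 = 36)
K(S, N(-4))*98 = 36*98 = 3528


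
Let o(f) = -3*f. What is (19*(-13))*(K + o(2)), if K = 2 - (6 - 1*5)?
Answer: 1235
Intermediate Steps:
K = 1 (K = 2 - (6 - 5) = 2 - 1*1 = 2 - 1 = 1)
(19*(-13))*(K + o(2)) = (19*(-13))*(1 - 3*2) = -247*(1 - 6) = -247*(-5) = 1235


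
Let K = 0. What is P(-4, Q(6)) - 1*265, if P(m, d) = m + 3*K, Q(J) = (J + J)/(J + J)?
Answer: -269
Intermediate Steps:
Q(J) = 1 (Q(J) = (2*J)/((2*J)) = (2*J)*(1/(2*J)) = 1)
P(m, d) = m (P(m, d) = m + 3*0 = m + 0 = m)
P(-4, Q(6)) - 1*265 = -4 - 1*265 = -4 - 265 = -269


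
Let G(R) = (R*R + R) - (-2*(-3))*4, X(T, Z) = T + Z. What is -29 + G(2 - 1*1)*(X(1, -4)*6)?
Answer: 367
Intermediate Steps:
G(R) = -24 + R + R² (G(R) = (R² + R) - 6*4 = (R + R²) - 1*24 = (R + R²) - 24 = -24 + R + R²)
-29 + G(2 - 1*1)*(X(1, -4)*6) = -29 + (-24 + (2 - 1*1) + (2 - 1*1)²)*((1 - 4)*6) = -29 + (-24 + (2 - 1) + (2 - 1)²)*(-3*6) = -29 + (-24 + 1 + 1²)*(-18) = -29 + (-24 + 1 + 1)*(-18) = -29 - 22*(-18) = -29 + 396 = 367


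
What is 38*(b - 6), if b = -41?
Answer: -1786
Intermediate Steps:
38*(b - 6) = 38*(-41 - 6) = 38*(-47) = -1786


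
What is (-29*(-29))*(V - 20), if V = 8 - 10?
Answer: -18502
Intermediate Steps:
V = -2
(-29*(-29))*(V - 20) = (-29*(-29))*(-2 - 20) = 841*(-22) = -18502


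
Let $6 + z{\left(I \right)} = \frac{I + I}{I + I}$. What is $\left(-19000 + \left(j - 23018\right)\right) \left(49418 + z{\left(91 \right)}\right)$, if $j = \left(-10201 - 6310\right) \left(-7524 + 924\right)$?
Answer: $5382586848366$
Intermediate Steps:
$j = 108972600$ ($j = \left(-16511\right) \left(-6600\right) = 108972600$)
$z{\left(I \right)} = -5$ ($z{\left(I \right)} = -6 + \frac{I + I}{I + I} = -6 + \frac{2 I}{2 I} = -6 + 2 I \frac{1}{2 I} = -6 + 1 = -5$)
$\left(-19000 + \left(j - 23018\right)\right) \left(49418 + z{\left(91 \right)}\right) = \left(-19000 + \left(108972600 - 23018\right)\right) \left(49418 - 5\right) = \left(-19000 + \left(108972600 - 23018\right)\right) 49413 = \left(-19000 + 108949582\right) 49413 = 108930582 \cdot 49413 = 5382586848366$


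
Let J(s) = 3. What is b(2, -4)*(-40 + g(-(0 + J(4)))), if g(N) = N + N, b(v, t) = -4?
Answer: 184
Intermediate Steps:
g(N) = 2*N
b(2, -4)*(-40 + g(-(0 + J(4)))) = -4*(-40 + 2*(-(0 + 3))) = -4*(-40 + 2*(-1*3)) = -4*(-40 + 2*(-3)) = -4*(-40 - 6) = -4*(-46) = 184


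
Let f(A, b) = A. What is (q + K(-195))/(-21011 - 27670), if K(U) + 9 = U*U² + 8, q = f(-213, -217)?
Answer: 7415089/48681 ≈ 152.32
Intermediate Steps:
q = -213
K(U) = -1 + U³ (K(U) = -9 + (U*U² + 8) = -9 + (U³ + 8) = -9 + (8 + U³) = -1 + U³)
(q + K(-195))/(-21011 - 27670) = (-213 + (-1 + (-195)³))/(-21011 - 27670) = (-213 + (-1 - 7414875))/(-48681) = (-213 - 7414876)*(-1/48681) = -7415089*(-1/48681) = 7415089/48681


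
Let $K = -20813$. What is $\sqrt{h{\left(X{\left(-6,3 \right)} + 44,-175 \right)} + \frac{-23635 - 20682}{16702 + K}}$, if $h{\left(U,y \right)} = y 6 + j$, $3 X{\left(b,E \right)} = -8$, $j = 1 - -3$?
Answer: $\frac{i \sqrt{17495548579}}{4111} \approx 32.175 i$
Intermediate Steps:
$j = 4$ ($j = 1 + 3 = 4$)
$X{\left(b,E \right)} = - \frac{8}{3}$ ($X{\left(b,E \right)} = \frac{1}{3} \left(-8\right) = - \frac{8}{3}$)
$h{\left(U,y \right)} = 4 + 6 y$ ($h{\left(U,y \right)} = y 6 + 4 = 6 y + 4 = 4 + 6 y$)
$\sqrt{h{\left(X{\left(-6,3 \right)} + 44,-175 \right)} + \frac{-23635 - 20682}{16702 + K}} = \sqrt{\left(4 + 6 \left(-175\right)\right) + \frac{-23635 - 20682}{16702 - 20813}} = \sqrt{\left(4 - 1050\right) - \frac{44317}{-4111}} = \sqrt{-1046 - - \frac{44317}{4111}} = \sqrt{-1046 + \frac{44317}{4111}} = \sqrt{- \frac{4255789}{4111}} = \frac{i \sqrt{17495548579}}{4111}$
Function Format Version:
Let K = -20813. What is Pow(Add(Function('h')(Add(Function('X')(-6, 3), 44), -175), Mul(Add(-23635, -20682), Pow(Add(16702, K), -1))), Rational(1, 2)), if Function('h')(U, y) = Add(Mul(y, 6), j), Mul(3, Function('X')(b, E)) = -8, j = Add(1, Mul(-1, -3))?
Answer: Mul(Rational(1, 4111), I, Pow(17495548579, Rational(1, 2))) ≈ Mul(32.175, I)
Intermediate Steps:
j = 4 (j = Add(1, 3) = 4)
Function('X')(b, E) = Rational(-8, 3) (Function('X')(b, E) = Mul(Rational(1, 3), -8) = Rational(-8, 3))
Function('h')(U, y) = Add(4, Mul(6, y)) (Function('h')(U, y) = Add(Mul(y, 6), 4) = Add(Mul(6, y), 4) = Add(4, Mul(6, y)))
Pow(Add(Function('h')(Add(Function('X')(-6, 3), 44), -175), Mul(Add(-23635, -20682), Pow(Add(16702, K), -1))), Rational(1, 2)) = Pow(Add(Add(4, Mul(6, -175)), Mul(Add(-23635, -20682), Pow(Add(16702, -20813), -1))), Rational(1, 2)) = Pow(Add(Add(4, -1050), Mul(-44317, Pow(-4111, -1))), Rational(1, 2)) = Pow(Add(-1046, Mul(-44317, Rational(-1, 4111))), Rational(1, 2)) = Pow(Add(-1046, Rational(44317, 4111)), Rational(1, 2)) = Pow(Rational(-4255789, 4111), Rational(1, 2)) = Mul(Rational(1, 4111), I, Pow(17495548579, Rational(1, 2)))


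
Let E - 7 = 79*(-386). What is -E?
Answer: 30487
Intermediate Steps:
E = -30487 (E = 7 + 79*(-386) = 7 - 30494 = -30487)
-E = -1*(-30487) = 30487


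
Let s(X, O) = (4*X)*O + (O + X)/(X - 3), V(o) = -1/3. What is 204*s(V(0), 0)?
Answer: 102/5 ≈ 20.400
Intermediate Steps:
V(o) = -⅓ (V(o) = -1*⅓ = -⅓)
s(X, O) = (O + X)/(-3 + X) + 4*O*X (s(X, O) = 4*O*X + (O + X)/(-3 + X) = (O + X)/(-3 + X) + 4*O*X)
204*s(V(0), 0) = 204*((0 - ⅓ - 12*0*(-⅓) + 4*0*(-⅓)²)/(-3 - ⅓)) = 204*((0 - ⅓ + 0 + 4*0*(⅑))/(-10/3)) = 204*(-3*(0 - ⅓ + 0 + 0)/10) = 204*(-3/10*(-⅓)) = 204*(⅒) = 102/5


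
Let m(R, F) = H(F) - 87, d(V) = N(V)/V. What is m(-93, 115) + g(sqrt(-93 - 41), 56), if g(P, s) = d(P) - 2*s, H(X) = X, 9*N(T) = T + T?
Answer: -754/9 ≈ -83.778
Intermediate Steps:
N(T) = 2*T/9 (N(T) = (T + T)/9 = (2*T)/9 = 2*T/9)
d(V) = 2/9 (d(V) = (2*V/9)/V = 2/9)
g(P, s) = 2/9 - 2*s
m(R, F) = -87 + F (m(R, F) = F - 87 = -87 + F)
m(-93, 115) + g(sqrt(-93 - 41), 56) = (-87 + 115) + (2/9 - 2*56) = 28 + (2/9 - 112) = 28 - 1006/9 = -754/9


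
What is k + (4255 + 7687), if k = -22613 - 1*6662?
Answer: -17333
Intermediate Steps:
k = -29275 (k = -22613 - 6662 = -29275)
k + (4255 + 7687) = -29275 + (4255 + 7687) = -29275 + 11942 = -17333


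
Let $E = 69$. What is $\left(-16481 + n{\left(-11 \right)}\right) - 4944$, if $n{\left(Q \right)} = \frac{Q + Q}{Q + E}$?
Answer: $- \frac{621336}{29} \approx -21425.0$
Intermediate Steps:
$n{\left(Q \right)} = \frac{2 Q}{69 + Q}$ ($n{\left(Q \right)} = \frac{Q + Q}{Q + 69} = \frac{2 Q}{69 + Q}$)
$\left(-16481 + n{\left(-11 \right)}\right) - 4944 = \left(-16481 + 2 \left(-11\right) \frac{1}{69 - 11}\right) - 4944 = \left(-16481 + 2 \left(-11\right) \frac{1}{58}\right) - 4944 = \left(-16481 - \frac{11}{29}\right) - 4944 = - \frac{477960}{29} - 4944 = - \frac{621336}{29}$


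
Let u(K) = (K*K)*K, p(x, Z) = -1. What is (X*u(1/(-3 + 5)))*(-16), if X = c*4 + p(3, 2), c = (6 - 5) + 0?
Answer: -6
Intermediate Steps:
c = 1 (c = 1 + 0 = 1)
u(K) = K³ (u(K) = K²*K = K³)
X = 3 (X = 1*4 - 1 = 4 - 1 = 3)
(X*u(1/(-3 + 5)))*(-16) = (3*(1/(-3 + 5))³)*(-16) = (3*(1/2)³)*(-16) = (3*(½)³)*(-16) = (3*(⅛))*(-16) = (3/8)*(-16) = -6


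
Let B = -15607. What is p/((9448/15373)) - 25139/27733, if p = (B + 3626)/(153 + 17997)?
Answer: -9418838346029/4755688119600 ≈ -1.9805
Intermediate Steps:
p = -11981/18150 (p = (-15607 + 3626)/(153 + 17997) = -11981/18150 ≈ -0.66011)
p/((9448/15373)) - 25139/27733 = -11981/(18150*(9448/15373)) - 25139/27733 = -11981/(18150*(9448*(1/15373))) - 25139*1/27733 = -11981/(18150*9448/15373) - 25139/27733 = -11981/18150*15373/9448 - 25139/27733 = -184183913/171481200 - 25139/27733 = -9418838346029/4755688119600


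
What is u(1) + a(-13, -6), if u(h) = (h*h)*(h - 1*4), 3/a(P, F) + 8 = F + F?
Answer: -63/20 ≈ -3.1500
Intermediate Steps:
a(P, F) = 3/(-8 + 2*F) (a(P, F) = 3/(-8 + (F + F)) = 3/(-8 + 2*F))
u(h) = h**2*(-4 + h) (u(h) = h**2*(h - 4) = h**2*(-4 + h))
u(1) + a(-13, -6) = 1**2*(-4 + 1) + 3/(2*(-4 - 6)) = 1*(-3) + (3/2)/(-10) = -3 + (3/2)*(-1/10) = -3 - 3/20 = -63/20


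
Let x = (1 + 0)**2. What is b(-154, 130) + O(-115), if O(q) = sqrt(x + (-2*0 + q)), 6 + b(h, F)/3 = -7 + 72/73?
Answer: -2631/73 + I*sqrt(114) ≈ -36.041 + 10.677*I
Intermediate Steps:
b(h, F) = -2631/73 (b(h, F) = -18 + 3*(-7 + 72/73) = -18 + 3*(-439/73) = -18 - 1317/73 = -2631/73)
x = 1 (x = 1**2 = 1)
O(q) = sqrt(1 + q) (O(q) = sqrt(1 + (-2*0 + q)) = sqrt(1 + (0 + q)) = sqrt(1 + q))
b(-154, 130) + O(-115) = -2631/73 + sqrt(1 - 115) = -2631/73 + sqrt(-114) = -2631/73 + I*sqrt(114)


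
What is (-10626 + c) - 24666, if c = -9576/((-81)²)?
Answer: -25728932/729 ≈ -35293.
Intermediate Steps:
c = -1064/729 (c = -9576/6561 = -9576*1/6561 = -1064/729 ≈ -1.4595)
(-10626 + c) - 24666 = (-10626 - 1064/729) - 24666 = -7747418/729 - 24666 = -25728932/729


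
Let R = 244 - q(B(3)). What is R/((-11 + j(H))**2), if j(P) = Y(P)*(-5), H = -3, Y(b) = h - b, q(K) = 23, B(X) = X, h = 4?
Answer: 221/2116 ≈ 0.10444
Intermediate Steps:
Y(b) = 4 - b
j(P) = -20 + 5*P (j(P) = (4 - P)*(-5) = -20 + 5*P)
R = 221 (R = 244 - 1*23 = 244 - 23 = 221)
R/((-11 + j(H))**2) = 221/((-11 + (-20 + 5*(-3)))**2) = 221/((-11 + (-20 - 15))**2) = 221/((-11 - 35)**2) = 221/((-46)**2) = 221/2116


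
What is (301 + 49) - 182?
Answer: 168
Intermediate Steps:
(301 + 49) - 182 = 350 - 182 = 168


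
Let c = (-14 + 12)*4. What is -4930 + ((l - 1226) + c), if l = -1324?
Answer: -7488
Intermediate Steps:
c = -8 (c = -2*4 = -8)
-4930 + ((l - 1226) + c) = -4930 + ((-1324 - 1226) - 8) = -4930 + (-2550 - 8) = -4930 - 2558 = -7488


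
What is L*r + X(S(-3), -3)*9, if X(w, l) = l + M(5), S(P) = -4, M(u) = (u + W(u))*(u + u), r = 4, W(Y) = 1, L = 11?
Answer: 557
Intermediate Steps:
M(u) = 2*u*(1 + u) (M(u) = (u + 1)*(u + u) = (1 + u)*(2*u) = 2*u*(1 + u))
X(w, l) = 60 + l (X(w, l) = l + 2*5*(1 + 5) = l + 2*5*6 = l + 60 = 60 + l)
L*r + X(S(-3), -3)*9 = 11*4 + (60 - 3)*9 = 44 + 57*9 = 44 + 513 = 557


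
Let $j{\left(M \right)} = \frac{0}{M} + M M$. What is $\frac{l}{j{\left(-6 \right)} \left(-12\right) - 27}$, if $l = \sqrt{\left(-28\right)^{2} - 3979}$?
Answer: $- \frac{i \sqrt{355}}{153} \approx - 0.12315 i$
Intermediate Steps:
$j{\left(M \right)} = M^{2}$ ($j{\left(M \right)} = 0 + M^{2} = M^{2}$)
$l = 3 i \sqrt{355}$ ($l = \sqrt{784 - 3979} = \sqrt{-3195} = 3 i \sqrt{355} \approx 56.524 i$)
$\frac{l}{j{\left(-6 \right)} \left(-12\right) - 27} = \frac{3 i \sqrt{355}}{\left(-6\right)^{2} \left(-12\right) - 27} = \frac{3 i \sqrt{355}}{36 \left(-12\right) - 27} = \frac{3 i \sqrt{355}}{-432 - 27} = \frac{3 i \sqrt{355}}{-459} = 3 i \sqrt{355} \left(- \frac{1}{459}\right) = - \frac{i \sqrt{355}}{153}$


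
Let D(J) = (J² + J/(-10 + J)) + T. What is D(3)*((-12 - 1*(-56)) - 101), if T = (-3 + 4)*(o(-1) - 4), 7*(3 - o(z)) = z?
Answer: -3078/7 ≈ -439.71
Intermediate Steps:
o(z) = 3 - z/7
T = -6/7 (T = (-3 + 4)*((3 - ⅐*(-1)) - 4) = 1*((3 + ⅐) - 4) = 1*(22/7 - 4) = 1*(-6/7) = -6/7 ≈ -0.85714)
D(J) = -6/7 + J² + J/(-10 + J) (D(J) = (J² + J/(-10 + J)) - 6/7 = -6/7 + J² + J/(-10 + J))
D(3)*((-12 - 1*(-56)) - 101) = ((60 + 3 - 70*3² + 7*3³)/(7*(-10 + 3)))*((-12 - 1*(-56)) - 101) = ((⅐)*(60 + 3 - 70*9 + 7*27)/(-7))*((-12 + 56) - 101) = ((⅐)*(-⅐)*(60 + 3 - 630 + 189))*(44 - 101) = ((⅐)*(-⅐)*(-378))*(-57) = (54/7)*(-57) = -3078/7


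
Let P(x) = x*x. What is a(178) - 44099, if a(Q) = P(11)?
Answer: -43978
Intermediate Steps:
P(x) = x²
a(Q) = 121 (a(Q) = 11² = 121)
a(178) - 44099 = 121 - 44099 = -43978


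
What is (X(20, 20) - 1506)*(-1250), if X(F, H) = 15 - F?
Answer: 1888750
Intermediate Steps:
(X(20, 20) - 1506)*(-1250) = ((15 - 1*20) - 1506)*(-1250) = ((15 - 20) - 1506)*(-1250) = (-5 - 1506)*(-1250) = -1511*(-1250) = 1888750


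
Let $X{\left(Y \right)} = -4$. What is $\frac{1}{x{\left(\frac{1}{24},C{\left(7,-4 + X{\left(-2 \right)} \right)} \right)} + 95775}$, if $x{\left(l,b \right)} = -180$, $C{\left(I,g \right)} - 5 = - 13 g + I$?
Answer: $\frac{1}{95595} \approx 1.0461 \cdot 10^{-5}$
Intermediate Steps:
$C{\left(I,g \right)} = 5 + I - 13 g$ ($C{\left(I,g \right)} = 5 + \left(- 13 g + I\right) = 5 + \left(I - 13 g\right) = 5 + I - 13 g$)
$\frac{1}{x{\left(\frac{1}{24},C{\left(7,-4 + X{\left(-2 \right)} \right)} \right)} + 95775} = \frac{1}{-180 + 95775} = \frac{1}{95595}$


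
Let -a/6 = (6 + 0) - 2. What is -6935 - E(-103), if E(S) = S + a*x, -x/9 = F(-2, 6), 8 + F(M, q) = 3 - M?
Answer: -6184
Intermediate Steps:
F(M, q) = -5 - M (F(M, q) = -8 + (3 - M) = -5 - M)
x = 27 (x = -9*(-5 - 1*(-2)) = -9*(-5 + 2) = -9*(-3) = 27)
a = -24 (a = -6*((6 + 0) - 2) = -6*(6 - 2) = -6*4 = -24)
E(S) = -648 + S (E(S) = S - 24*27 = S - 648 = -648 + S)
-6935 - E(-103) = -6935 - (-648 - 103) = -6935 - 1*(-751) = -6935 + 751 = -6184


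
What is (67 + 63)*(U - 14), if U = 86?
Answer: 9360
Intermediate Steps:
(67 + 63)*(U - 14) = (67 + 63)*(86 - 14) = 130*72 = 9360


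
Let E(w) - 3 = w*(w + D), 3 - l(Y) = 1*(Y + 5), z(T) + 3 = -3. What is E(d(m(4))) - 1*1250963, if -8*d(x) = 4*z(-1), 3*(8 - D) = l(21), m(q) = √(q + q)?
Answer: -1250904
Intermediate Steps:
m(q) = √2*√q (m(q) = √(2*q) = √2*√q)
z(T) = -6 (z(T) = -3 - 3 = -6)
l(Y) = -2 - Y (l(Y) = 3 - (Y + 5) = 3 - (5 + Y) = 3 + (-5 - Y) = -2 - Y)
D = 47/3 (D = 8 - (-2 - 1*21)/3 = 8 - (-2 - 21)/3 = 8 - ⅓*(-23) = 8 + 23/3 = 47/3 ≈ 15.667)
d(x) = 3 (d(x) = -(-6)/2 = -⅛*(-24) = 3)
E(w) = 3 + w*(47/3 + w) (E(w) = 3 + w*(w + 47/3) = 3 + w*(47/3 + w))
E(d(m(4))) - 1*1250963 = (3 + 3² + (47/3)*3) - 1*1250963 = (3 + 9 + 47) - 1250963 = 59 - 1250963 = -1250904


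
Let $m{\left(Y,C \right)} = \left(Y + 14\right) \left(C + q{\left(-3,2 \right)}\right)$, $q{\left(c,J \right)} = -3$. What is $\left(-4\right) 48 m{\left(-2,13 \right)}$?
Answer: $-23040$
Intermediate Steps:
$m{\left(Y,C \right)} = \left(-3 + C\right) \left(14 + Y\right)$ ($m{\left(Y,C \right)} = \left(Y + 14\right) \left(C - 3\right) = \left(14 + Y\right) \left(-3 + C\right) = \left(-3 + C\right) \left(14 + Y\right)$)
$\left(-4\right) 48 m{\left(-2,13 \right)} = \left(-4\right) 48 \left(-42 - -6 + 14 \cdot 13 + 13 \left(-2\right)\right) = - 192 \left(-42 + 6 + 182 - 26\right) = \left(-192\right) 120 = -23040$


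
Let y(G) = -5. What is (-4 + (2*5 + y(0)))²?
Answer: 1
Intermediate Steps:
(-4 + (2*5 + y(0)))² = (-4 + (2*5 - 5))² = (-4 + (10 - 5))² = (-4 + 5)² = 1² = 1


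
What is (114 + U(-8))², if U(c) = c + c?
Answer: 9604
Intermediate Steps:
U(c) = 2*c
(114 + U(-8))² = (114 + 2*(-8))² = (114 - 16)² = 98² = 9604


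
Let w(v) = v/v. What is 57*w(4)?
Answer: 57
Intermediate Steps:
w(v) = 1
57*w(4) = 57*1 = 57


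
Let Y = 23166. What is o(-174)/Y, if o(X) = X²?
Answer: 1682/1287 ≈ 1.3069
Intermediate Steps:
o(-174)/Y = (-174)²/23166 = 30276*(1/23166) = 1682/1287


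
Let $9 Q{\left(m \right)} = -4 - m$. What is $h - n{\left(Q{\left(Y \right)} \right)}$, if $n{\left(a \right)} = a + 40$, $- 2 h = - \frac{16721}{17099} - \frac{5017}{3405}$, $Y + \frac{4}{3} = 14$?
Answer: $- \frac{19347342854}{523998855} \approx -36.922$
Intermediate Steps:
$Y = \frac{38}{3}$ ($Y = - \frac{4}{3} + 14 = \frac{38}{3} \approx 12.667$)
$Q{\left(m \right)} = - \frac{4}{9} - \frac{m}{9}$ ($Q{\left(m \right)} = \frac{-4 - m}{9} = - \frac{4}{9} - \frac{m}{9}$)
$h = \frac{71360344}{58222095}$ ($h = - \frac{- \frac{16721}{17099} - \frac{5017}{3405}}{2} = \left(- \frac{1}{2}\right) \left(- \frac{142720688}{58222095}\right) = \frac{71360344}{58222095} \approx 1.2257$)
$n{\left(a \right)} = 40 + a$
$h - n{\left(Q{\left(Y \right)} \right)} = \frac{71360344}{58222095} - \left(40 - \frac{50}{27}\right) = \frac{71360344}{58222095} - \frac{1030}{27} = - \frac{19347342854}{523998855}$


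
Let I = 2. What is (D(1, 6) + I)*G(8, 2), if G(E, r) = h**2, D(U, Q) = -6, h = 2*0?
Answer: 0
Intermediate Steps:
h = 0
G(E, r) = 0 (G(E, r) = 0**2 = 0)
(D(1, 6) + I)*G(8, 2) = (-6 + 2)*0 = -4*0 = 0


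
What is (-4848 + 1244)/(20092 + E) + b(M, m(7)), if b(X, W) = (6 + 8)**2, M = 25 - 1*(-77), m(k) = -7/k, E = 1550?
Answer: 2119114/10821 ≈ 195.83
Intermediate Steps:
M = 102 (M = 25 + 77 = 102)
b(X, W) = 196 (b(X, W) = 14**2 = 196)
(-4848 + 1244)/(20092 + E) + b(M, m(7)) = (-4848 + 1244)/(20092 + 1550) + 196 = -3604/21642 + 196 = -3604*1/21642 + 196 = -1802/10821 + 196 = 2119114/10821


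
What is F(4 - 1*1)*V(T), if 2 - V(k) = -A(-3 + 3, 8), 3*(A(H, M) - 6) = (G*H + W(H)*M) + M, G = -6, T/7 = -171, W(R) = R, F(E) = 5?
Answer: 160/3 ≈ 53.333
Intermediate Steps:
T = -1197 (T = 7*(-171) = -1197)
A(H, M) = 6 - 2*H + M/3 + H*M/3 (A(H, M) = 6 + ((-6*H + H*M) + M)/3 = 6 + (M - 6*H + H*M)/3 = 6 + (-2*H + M/3 + H*M/3) = 6 - 2*H + M/3 + H*M/3)
V(k) = 32/3 (V(k) = 2 - (-1)*(6 - 2*(-3 + 3) + (⅓)*8 + (⅓)*(-3 + 3)*8) = 2 - (-1)*(6 - 2*0 + 8/3 + (⅓)*0*8) = 2 - (-1)*(6 + 0 + 8/3 + 0) = 2 - (-1)*26/3 = 2 - 1*(-26/3) = 2 + 26/3 = 32/3)
F(4 - 1*1)*V(T) = 5*(32/3) = 160/3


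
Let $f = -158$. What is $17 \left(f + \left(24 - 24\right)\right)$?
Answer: $-2686$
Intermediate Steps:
$17 \left(f + \left(24 - 24\right)\right) = 17 \left(-158 + \left(24 - 24\right)\right) = 17 \left(-158 + 0\right) = 17 \left(-158\right) = -2686$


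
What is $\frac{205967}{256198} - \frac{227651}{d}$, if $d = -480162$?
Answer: $\frac{39305314388}{30754136019} \approx 1.278$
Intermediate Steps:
$\frac{205967}{256198} - \frac{227651}{d} = \frac{205967}{256198} - \frac{227651}{-480162} = 205967 \cdot \frac{1}{256198} - - \frac{227651}{480162} = \frac{205967}{256198} + \frac{227651}{480162} = \frac{39305314388}{30754136019}$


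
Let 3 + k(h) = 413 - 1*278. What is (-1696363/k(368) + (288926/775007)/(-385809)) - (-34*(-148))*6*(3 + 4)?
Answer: -2949558633179411135/13156205729172 ≈ -2.2420e+5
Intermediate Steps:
k(h) = 132 (k(h) = -3 + (413 - 1*278) = -3 + (413 - 278) = -3 + 135 = 132)
(-1696363/k(368) + (288926/775007)/(-385809)) - (-34*(-148))*6*(3 + 4) = (-1696363/132 + (288926/775007)/(-385809)) - (-34*(-148))*6*(3 + 4) = (-1696363*1/132 + (288926*(1/775007))*(-1/385809)) - 5032*6*7 = (-1696363/132 + (288926/775007)*(-1/385809)) - 5032*42 = (-1696363/132 - 288926/299004675663) - 1*211344 = -169073489553283967/13156205729172 - 211344 = -2949558633179411135/13156205729172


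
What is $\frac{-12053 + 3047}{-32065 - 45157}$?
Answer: $\frac{4503}{38611} \approx 0.11662$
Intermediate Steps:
$\frac{-12053 + 3047}{-32065 - 45157} = - \frac{9006}{-77222} = \left(-9006\right) \left(- \frac{1}{77222}\right) = \frac{4503}{38611}$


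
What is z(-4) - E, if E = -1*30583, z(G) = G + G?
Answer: 30575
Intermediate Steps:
z(G) = 2*G
E = -30583
z(-4) - E = 2*(-4) - 1*(-30583) = -8 + 30583 = 30575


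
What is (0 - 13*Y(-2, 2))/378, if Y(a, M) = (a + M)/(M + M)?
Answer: 0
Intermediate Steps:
Y(a, M) = (M + a)/(2*M) (Y(a, M) = (M + a)/((2*M)) = (M + a)*(1/(2*M)) = (M + a)/(2*M))
(0 - 13*Y(-2, 2))/378 = (0 - 13*(2 - 2)/(2*2))/378 = (0 - 13*0/(2*2))*(1/378) = (0 - 13*0)*(1/378) = (0 + 0)*(1/378) = 0*(1/378) = 0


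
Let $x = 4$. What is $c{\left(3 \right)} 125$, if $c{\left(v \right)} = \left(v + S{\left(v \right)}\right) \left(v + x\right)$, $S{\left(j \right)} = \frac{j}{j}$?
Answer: $3500$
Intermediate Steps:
$S{\left(j \right)} = 1$
$c{\left(v \right)} = \left(1 + v\right) \left(4 + v\right)$ ($c{\left(v \right)} = \left(v + 1\right) \left(v + 4\right) = \left(1 + v\right) \left(4 + v\right)$)
$c{\left(3 \right)} 125 = \left(4 + 3^{2} + 5 \cdot 3\right) 125 = \left(4 + 9 + 15\right) 125 = 28 \cdot 125 = 3500$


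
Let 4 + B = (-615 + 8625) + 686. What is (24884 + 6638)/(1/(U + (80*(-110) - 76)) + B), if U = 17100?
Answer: 259236928/71483009 ≈ 3.6266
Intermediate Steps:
B = 8692 (B = -4 + ((-615 + 8625) + 686) = -4 + (8010 + 686) = -4 + 8696 = 8692)
(24884 + 6638)/(1/(U + (80*(-110) - 76)) + B) = (24884 + 6638)/(1/(17100 + (80*(-110) - 76)) + 8692) = 31522/(1/(17100 + (-8800 - 76)) + 8692) = 31522/(1/(17100 - 8876) + 8692) = 31522/(1/8224 + 8692) = 31522/(71483009/8224) = 31522*(8224/71483009) = 259236928/71483009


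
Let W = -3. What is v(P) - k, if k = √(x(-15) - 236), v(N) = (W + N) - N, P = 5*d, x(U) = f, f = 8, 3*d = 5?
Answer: -3 - 2*I*√57 ≈ -3.0 - 15.1*I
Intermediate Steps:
d = 5/3 (d = (⅓)*5 = 5/3 ≈ 1.6667)
x(U) = 8
P = 25/3 (P = 5*(5/3) = 25/3 ≈ 8.3333)
v(N) = -3 (v(N) = (-3 + N) - N = -3)
k = 2*I*√57 (k = √(8 - 236) = √(-228) = 2*I*√57 ≈ 15.1*I)
v(P) - k = -3 - 2*I*√57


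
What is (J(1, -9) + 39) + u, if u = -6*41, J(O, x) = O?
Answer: -206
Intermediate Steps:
u = -246
(J(1, -9) + 39) + u = (1 + 39) - 246 = 40 - 246 = -206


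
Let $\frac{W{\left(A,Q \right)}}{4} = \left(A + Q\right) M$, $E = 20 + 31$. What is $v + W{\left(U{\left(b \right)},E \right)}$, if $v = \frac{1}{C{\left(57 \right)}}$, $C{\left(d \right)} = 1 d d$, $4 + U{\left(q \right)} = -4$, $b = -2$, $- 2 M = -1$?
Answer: $\frac{279415}{3249} \approx 86.0$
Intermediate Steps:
$M = \frac{1}{2}$ ($M = \left(- \frac{1}{2}\right) \left(-1\right) = \frac{1}{2} \approx 0.5$)
$U{\left(q \right)} = -8$ ($U{\left(q \right)} = -4 - 4 = -8$)
$E = 51$
$W{\left(A,Q \right)} = 2 A + 2 Q$ ($W{\left(A,Q \right)} = 4 \left(A + Q\right) \frac{1}{2} = 4 \left(\frac{A}{2} + \frac{Q}{2}\right) = 2 A + 2 Q$)
$C{\left(d \right)} = d^{2}$ ($C{\left(d \right)} = d d = d^{2}$)
$v = \frac{1}{3249}$ ($v = \frac{1}{57^{2}} = \frac{1}{3249} \approx 0.00030779$)
$v + W{\left(U{\left(b \right)},E \right)} = \frac{1}{3249} + \left(2 \left(-8\right) + 2 \cdot 51\right) = \frac{1}{3249} + \left(-16 + 102\right) = \frac{1}{3249} + 86 = \frac{279415}{3249}$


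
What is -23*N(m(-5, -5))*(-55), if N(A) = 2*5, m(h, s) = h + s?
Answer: 12650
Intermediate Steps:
N(A) = 10
-23*N(m(-5, -5))*(-55) = -23*10*(-55) = -230*(-55) = 12650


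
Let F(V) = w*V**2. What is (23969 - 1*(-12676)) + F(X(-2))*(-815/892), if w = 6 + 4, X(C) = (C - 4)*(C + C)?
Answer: 6998235/223 ≈ 31382.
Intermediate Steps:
X(C) = 2*C*(-4 + C) (X(C) = (-4 + C)*(2*C) = 2*C*(-4 + C))
w = 10
F(V) = 10*V**2
(23969 - 1*(-12676)) + F(X(-2))*(-815/892) = (23969 - 1*(-12676)) + (10*(2*(-2)*(-4 - 2))**2)*(-815/892) = (23969 + 12676) + (10*(2*(-2)*(-6))**2)*(-815*1/892) = 36645 + (10*24**2)*(-815/892) = 36645 + (10*576)*(-815/892) = 36645 + 5760*(-815/892) = 36645 - 1173600/223 = 6998235/223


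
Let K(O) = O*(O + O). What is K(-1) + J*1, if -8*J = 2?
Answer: 7/4 ≈ 1.7500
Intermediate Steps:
J = -1/4 (J = -1/8*2 = -1/4 ≈ -0.25000)
K(O) = 2*O**2 (K(O) = O*(2*O) = 2*O**2)
K(-1) + J*1 = 2*(-1)**2 - 1/4*1 = 2*1 - 1/4 = 2 - 1/4 = 7/4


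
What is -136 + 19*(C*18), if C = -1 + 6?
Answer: 1574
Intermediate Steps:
C = 5
-136 + 19*(C*18) = -136 + 19*(5*18) = -136 + 19*90 = -136 + 1710 = 1574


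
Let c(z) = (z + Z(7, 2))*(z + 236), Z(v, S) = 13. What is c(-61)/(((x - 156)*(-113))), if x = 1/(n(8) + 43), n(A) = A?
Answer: -85680/179783 ≈ -0.47657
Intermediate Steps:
c(z) = (13 + z)*(236 + z) (c(z) = (z + 13)*(z + 236) = (13 + z)*(236 + z))
x = 1/51 (x = 1/(8 + 43) = 1/51 ≈ 0.019608)
c(-61)/(((x - 156)*(-113))) = (3068 + (-61)**2 + 249*(-61))/(((1/51 - 156)*(-113))) = (3068 + 3721 - 15189)/((-7955/51*(-113))) = -8400/898915/51 = -8400*51/898915 = -85680/179783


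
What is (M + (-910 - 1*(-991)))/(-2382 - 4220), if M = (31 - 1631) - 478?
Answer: 1997/6602 ≈ 0.30248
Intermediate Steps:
M = -2078 (M = -1600 - 478 = -2078)
(M + (-910 - 1*(-991)))/(-2382 - 4220) = (-2078 + (-910 - 1*(-991)))/(-2382 - 4220) = (-2078 + (-910 + 991))/(-6602) = (-2078 + 81)*(-1/6602) = -1997*(-1/6602) = 1997/6602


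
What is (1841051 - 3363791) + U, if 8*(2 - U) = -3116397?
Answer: -9065507/8 ≈ -1.1332e+6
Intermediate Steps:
U = 3116413/8 (U = 2 - 1/8*(-3116397) = 2 + 3116397/8 = 3116413/8 ≈ 3.8955e+5)
(1841051 - 3363791) + U = (1841051 - 3363791) + 3116413/8 = -1522740 + 3116413/8 = -9065507/8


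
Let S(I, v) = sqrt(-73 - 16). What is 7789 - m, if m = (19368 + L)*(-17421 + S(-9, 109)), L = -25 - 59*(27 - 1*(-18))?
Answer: 290729437 - 16688*I*sqrt(89) ≈ 2.9073e+8 - 1.5743e+5*I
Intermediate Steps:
L = -2680 (L = -25 - 59*(27 + 18) = -25 - 59*45 = -25 - 2655 = -2680)
S(I, v) = I*sqrt(89) (S(I, v) = sqrt(-89) = I*sqrt(89))
m = -290721648 + 16688*I*sqrt(89) (m = (19368 - 2680)*(-17421 + I*sqrt(89)) = 16688*(-17421 + I*sqrt(89)) = -290721648 + 16688*I*sqrt(89) ≈ -2.9072e+8 + 1.5743e+5*I)
7789 - m = 7789 - (-290721648 + 16688*I*sqrt(89)) = 7789 + (290721648 - 16688*I*sqrt(89)) = 290729437 - 16688*I*sqrt(89)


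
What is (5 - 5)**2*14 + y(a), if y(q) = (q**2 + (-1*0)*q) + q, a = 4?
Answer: 20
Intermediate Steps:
y(q) = q + q**2 (y(q) = (q**2 + 0*q) + q = (q**2 + 0) + q = q**2 + q = q + q**2)
(5 - 5)**2*14 + y(a) = (5 - 5)**2*14 + 4*(1 + 4) = 0**2*14 + 4*5 = 0*14 + 20 = 0 + 20 = 20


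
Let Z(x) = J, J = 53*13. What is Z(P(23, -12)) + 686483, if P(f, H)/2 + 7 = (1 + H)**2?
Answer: 687172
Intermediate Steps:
J = 689
P(f, H) = -14 + 2*(1 + H)**2
Z(x) = 689
Z(P(23, -12)) + 686483 = 689 + 686483 = 687172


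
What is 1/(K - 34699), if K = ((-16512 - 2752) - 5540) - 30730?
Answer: -1/90233 ≈ -1.1082e-5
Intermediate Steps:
K = -55534 (K = (-19264 - 5540) - 30730 = -24804 - 30730 = -55534)
1/(K - 34699) = 1/(-55534 - 34699) = 1/(-90233) = -1/90233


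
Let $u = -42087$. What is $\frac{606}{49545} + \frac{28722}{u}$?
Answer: $- \frac{155280752}{231688935} \approx -0.67021$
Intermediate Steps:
$\frac{606}{49545} + \frac{28722}{u} = \frac{606}{49545} + \frac{28722}{-42087} = 606 \cdot \frac{1}{49545} + 28722 \left(- \frac{1}{42087}\right) = \frac{202}{16515} - \frac{9574}{14029} = - \frac{155280752}{231688935}$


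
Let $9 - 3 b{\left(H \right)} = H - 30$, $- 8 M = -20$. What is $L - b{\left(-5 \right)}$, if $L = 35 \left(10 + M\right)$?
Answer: $\frac{2537}{6} \approx 422.83$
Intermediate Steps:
$M = \frac{5}{2}$ ($M = \left(- \frac{1}{8}\right) \left(-20\right) = \frac{5}{2} \approx 2.5$)
$L = \frac{875}{2}$ ($L = 35 \left(10 + \frac{5}{2}\right) = 35 \cdot \frac{25}{2} = \frac{875}{2} \approx 437.5$)
$b{\left(H \right)} = 13 - \frac{H}{3}$ ($b{\left(H \right)} = 3 - \frac{H - 30}{3} = 3 - \frac{-30 + H}{3} = 3 - \left(-10 + \frac{H}{3}\right) = 13 - \frac{H}{3}$)
$L - b{\left(-5 \right)} = \frac{875}{2} - \left(13 - - \frac{5}{3}\right) = \frac{875}{2} - \left(13 + \frac{5}{3}\right) = \frac{875}{2} - \frac{44}{3} = \frac{2537}{6}$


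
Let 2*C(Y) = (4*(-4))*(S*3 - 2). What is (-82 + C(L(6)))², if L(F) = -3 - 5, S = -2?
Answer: 324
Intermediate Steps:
L(F) = -8
C(Y) = 64 (C(Y) = ((4*(-4))*(-2*3 - 2))/2 = (-16*(-6 - 2))/2 = (-16*(-8))/2 = (½)*128 = 64)
(-82 + C(L(6)))² = (-82 + 64)² = (-18)² = 324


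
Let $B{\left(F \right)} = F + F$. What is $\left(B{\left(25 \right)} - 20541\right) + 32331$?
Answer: $11840$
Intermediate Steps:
$B{\left(F \right)} = 2 F$
$\left(B{\left(25 \right)} - 20541\right) + 32331 = \left(2 \cdot 25 - 20541\right) + 32331 = \left(50 - 20541\right) + 32331 = -20491 + 32331 = 11840$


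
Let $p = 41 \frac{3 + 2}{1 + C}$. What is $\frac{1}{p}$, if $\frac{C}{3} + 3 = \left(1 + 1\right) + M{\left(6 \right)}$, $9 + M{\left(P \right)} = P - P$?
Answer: $- \frac{29}{205} \approx -0.14146$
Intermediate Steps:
$M{\left(P \right)} = -9$ ($M{\left(P \right)} = -9 + \left(P - P\right) = -9 + 0 = -9$)
$C = -30$ ($C = -9 + 3 \left(\left(1 + 1\right) - 9\right) = -9 + 3 \left(2 - 9\right) = -9 + 3 \left(-7\right) = -9 - 21 = -30$)
$p = - \frac{205}{29}$ ($p = 41 \frac{3 + 2}{1 - 30} = 41 \frac{5}{-29} = 41 \cdot 5 \left(- \frac{1}{29}\right) = 41 \left(- \frac{5}{29}\right) = - \frac{205}{29} \approx -7.069$)
$\frac{1}{p} = \frac{1}{- \frac{205}{29}} = - \frac{29}{205}$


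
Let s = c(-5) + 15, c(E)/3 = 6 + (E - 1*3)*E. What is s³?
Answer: 3581577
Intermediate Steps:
c(E) = 18 + 3*E*(-3 + E) (c(E) = 3*(6 + (E - 1*3)*E) = 3*(6 + (E - 3)*E) = 3*(6 + (-3 + E)*E) = 3*(6 + E*(-3 + E)) = 18 + 3*E*(-3 + E))
s = 153 (s = (18 - 9*(-5) + 3*(-5)²) + 15 = (18 + 45 + 3*25) + 15 = (18 + 45 + 75) + 15 = 138 + 15 = 153)
s³ = 153³ = 3581577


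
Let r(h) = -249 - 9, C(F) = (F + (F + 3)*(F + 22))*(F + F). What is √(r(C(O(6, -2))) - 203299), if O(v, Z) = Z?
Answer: I*√203557 ≈ 451.17*I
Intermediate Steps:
C(F) = 2*F*(F + (3 + F)*(22 + F)) (C(F) = (F + (3 + F)*(22 + F))*(2*F) = 2*F*(F + (3 + F)*(22 + F)))
r(h) = -258
√(r(C(O(6, -2))) - 203299) = √(-258 - 203299) = √(-203557) = I*√203557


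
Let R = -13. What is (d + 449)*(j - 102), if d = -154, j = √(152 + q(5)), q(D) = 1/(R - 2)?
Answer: -30090 + 59*√34185/3 ≈ -26454.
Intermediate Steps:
q(D) = -1/15 (q(D) = 1/(-13 - 2) = 1/(-15) = -1/15)
j = √34185/15 (j = √(152 - 1/15) = √(2279/15) = √34185/15 ≈ 12.326)
(d + 449)*(j - 102) = (-154 + 449)*(√34185/15 - 102) = 295*(-102 + √34185/15) = -30090 + 59*√34185/3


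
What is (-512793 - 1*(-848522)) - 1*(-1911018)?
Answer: 2246747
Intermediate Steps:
(-512793 - 1*(-848522)) - 1*(-1911018) = (-512793 + 848522) + 1911018 = 335729 + 1911018 = 2246747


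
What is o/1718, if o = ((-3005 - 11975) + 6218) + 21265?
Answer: 12503/1718 ≈ 7.2776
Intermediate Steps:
o = 12503 (o = (-14980 + 6218) + 21265 = -8762 + 21265 = 12503)
o/1718 = 12503/1718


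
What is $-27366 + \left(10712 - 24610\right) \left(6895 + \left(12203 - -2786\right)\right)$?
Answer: $-304171198$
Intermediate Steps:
$-27366 + \left(10712 - 24610\right) \left(6895 + \left(12203 - -2786\right)\right) = -27366 - 13898 \left(6895 + \left(12203 + 2786\right)\right) = -27366 - 13898 \left(6895 + 14989\right) = -27366 - 304143832 = -304171198$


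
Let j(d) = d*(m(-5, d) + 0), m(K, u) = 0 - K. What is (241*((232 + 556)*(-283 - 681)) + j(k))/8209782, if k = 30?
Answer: -91535581/4104891 ≈ -22.299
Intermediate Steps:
m(K, u) = -K
j(d) = 5*d (j(d) = d*(-1*(-5) + 0) = d*(5 + 0) = d*5 = 5*d)
(241*((232 + 556)*(-283 - 681)) + j(k))/8209782 = (241*((232 + 556)*(-283 - 681)) + 5*30)/8209782 = (241*(788*(-964)) + 150)*(1/8209782) = (241*(-759632) + 150)*(1/8209782) = (-183071312 + 150)*(1/8209782) = -183071162*1/8209782 = -91535581/4104891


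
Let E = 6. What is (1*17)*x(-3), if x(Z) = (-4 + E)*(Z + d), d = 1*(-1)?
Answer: -136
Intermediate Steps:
d = -1
x(Z) = -2 + 2*Z (x(Z) = (-4 + 6)*(Z - 1) = 2*(-1 + Z) = -2 + 2*Z)
(1*17)*x(-3) = (1*17)*(-2 + 2*(-3)) = 17*(-2 - 6) = 17*(-8) = -136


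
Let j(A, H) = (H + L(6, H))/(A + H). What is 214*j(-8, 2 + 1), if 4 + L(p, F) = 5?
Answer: -856/5 ≈ -171.20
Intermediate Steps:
L(p, F) = 1 (L(p, F) = -4 + 5 = 1)
j(A, H) = (1 + H)/(A + H) (j(A, H) = (H + 1)/(A + H) = (1 + H)/(A + H))
214*j(-8, 2 + 1) = 214*((1 + (2 + 1))/(-8 + (2 + 1))) = 214*((1 + 3)/(-8 + 3)) = 214*(4/(-5)) = 214*(-1/5*4) = 214*(-4/5) = -856/5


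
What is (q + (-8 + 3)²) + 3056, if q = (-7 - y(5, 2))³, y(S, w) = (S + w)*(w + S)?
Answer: -172535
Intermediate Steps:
y(S, w) = (S + w)² (y(S, w) = (S + w)*(S + w) = (S + w)²)
q = -175616 (q = (-7 - (5 + 2)²)³ = (-7 - 1*7²)³ = (-7 - 1*49)³ = (-7 - 49)³ = (-56)³ = -175616)
(q + (-8 + 3)²) + 3056 = (-175616 + (-8 + 3)²) + 3056 = (-175616 + (-5)²) + 3056 = (-175616 + 25) + 3056 = -175591 + 3056 = -172535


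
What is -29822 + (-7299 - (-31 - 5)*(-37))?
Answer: -38453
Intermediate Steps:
-29822 + (-7299 - (-31 - 5)*(-37)) = -29822 + (-7299 - (-36)*(-37)) = -29822 + (-7299 - 1*1332) = -29822 + (-7299 - 1332) = -29822 - 8631 = -38453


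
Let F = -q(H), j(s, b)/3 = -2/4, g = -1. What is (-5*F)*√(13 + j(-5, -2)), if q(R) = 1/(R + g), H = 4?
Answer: 5*√46/6 ≈ 5.6519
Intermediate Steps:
q(R) = 1/(-1 + R) (q(R) = 1/(R - 1) = 1/(-1 + R))
j(s, b) = -3/2 (j(s, b) = 3*(-2/4) = 3*(-2*¼) = 3*(-½) = -3/2)
F = -⅓ (F = -1/(-1 + 4) = -1/3 = -1*⅓ = -⅓ ≈ -0.33333)
(-5*F)*√(13 + j(-5, -2)) = (-5*(-⅓))*√(13 - 3/2) = 5*√(23/2)/3 = 5*(√46/2)/3 = 5*√46/6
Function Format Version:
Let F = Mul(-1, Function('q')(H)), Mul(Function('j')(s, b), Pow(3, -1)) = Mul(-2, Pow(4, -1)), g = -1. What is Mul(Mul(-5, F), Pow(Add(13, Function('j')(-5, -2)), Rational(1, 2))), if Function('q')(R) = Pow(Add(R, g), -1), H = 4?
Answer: Mul(Rational(5, 6), Pow(46, Rational(1, 2))) ≈ 5.6519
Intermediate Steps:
Function('q')(R) = Pow(Add(-1, R), -1) (Function('q')(R) = Pow(Add(R, -1), -1) = Pow(Add(-1, R), -1))
Function('j')(s, b) = Rational(-3, 2) (Function('j')(s, b) = Mul(3, Mul(-2, Pow(4, -1))) = Mul(3, Mul(-2, Rational(1, 4))) = Mul(3, Rational(-1, 2)) = Rational(-3, 2))
F = Rational(-1, 3) (F = Mul(-1, Pow(Add(-1, 4), -1)) = Mul(-1, Pow(3, -1)) = Mul(-1, Rational(1, 3)) = Rational(-1, 3) ≈ -0.33333)
Mul(Mul(-5, F), Pow(Add(13, Function('j')(-5, -2)), Rational(1, 2))) = Mul(Mul(-5, Rational(-1, 3)), Pow(Add(13, Rational(-3, 2)), Rational(1, 2))) = Mul(Rational(5, 3), Pow(Rational(23, 2), Rational(1, 2))) = Mul(Rational(5, 3), Mul(Rational(1, 2), Pow(46, Rational(1, 2)))) = Mul(Rational(5, 6), Pow(46, Rational(1, 2)))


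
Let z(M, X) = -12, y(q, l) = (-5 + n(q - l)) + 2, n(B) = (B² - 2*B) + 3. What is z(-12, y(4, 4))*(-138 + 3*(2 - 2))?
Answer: 1656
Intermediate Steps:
n(B) = 3 + B² - 2*B
y(q, l) = (q - l)² - 2*q + 2*l (y(q, l) = (-5 + (3 + (q - l)² - 2*(q - l))) + 2 = (-5 + (3 + (q - l)² + (-2*q + 2*l))) + 2 = (-5 + (3 + (q - l)² - 2*q + 2*l)) + 2 = (-2 + (q - l)² - 2*q + 2*l) + 2 = (q - l)² - 2*q + 2*l)
z(-12, y(4, 4))*(-138 + 3*(2 - 2)) = -12*(-138 + 3*(2 - 2)) = -12*(-138 + 3*0) = -12*(-138 + 0) = -12*(-138) = 1656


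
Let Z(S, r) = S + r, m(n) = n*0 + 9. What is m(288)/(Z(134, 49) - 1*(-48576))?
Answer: 3/16253 ≈ 0.00018458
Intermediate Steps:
m(n) = 9 (m(n) = 0 + 9 = 9)
m(288)/(Z(134, 49) - 1*(-48576)) = 9/((134 + 49) - 1*(-48576)) = 9/(183 + 48576) = 9/48759 = 9*(1/48759) = 3/16253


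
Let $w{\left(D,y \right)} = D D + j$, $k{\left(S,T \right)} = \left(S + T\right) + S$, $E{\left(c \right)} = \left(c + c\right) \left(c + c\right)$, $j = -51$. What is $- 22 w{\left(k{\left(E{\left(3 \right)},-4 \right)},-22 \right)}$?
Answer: $-100606$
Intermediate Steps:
$E{\left(c \right)} = 4 c^{2}$ ($E{\left(c \right)} = 2 c 2 c = 4 c^{2}$)
$k{\left(S,T \right)} = T + 2 S$
$w{\left(D,y \right)} = -51 + D^{2}$ ($w{\left(D,y \right)} = D D - 51 = D^{2} - 51 = -51 + D^{2}$)
$- 22 w{\left(k{\left(E{\left(3 \right)},-4 \right)},-22 \right)} = - 22 \left(-51 + \left(-4 + 2 \cdot 4 \cdot 3^{2}\right)^{2}\right) = - 22 \left(-51 + \left(-4 + 2 \cdot 4 \cdot 9\right)^{2}\right) = - 22 \left(-51 + \left(-4 + 2 \cdot 36\right)^{2}\right) = - 22 \left(-51 + \left(-4 + 72\right)^{2}\right) = - 22 \left(-51 + 68^{2}\right) = - 22 \left(-51 + 4624\right) = \left(-22\right) 4573 = -100606$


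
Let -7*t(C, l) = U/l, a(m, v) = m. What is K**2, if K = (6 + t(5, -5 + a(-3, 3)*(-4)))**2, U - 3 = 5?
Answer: 6690585616/5764801 ≈ 1160.6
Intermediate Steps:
U = 8 (U = 3 + 5 = 8)
t(C, l) = -8/(7*l)
K = 81796/2401 (K = (6 - 8/(7*(-5 - 3*(-4))))**2 = (6 - 8/(7*(-5 + 12)))**2 = (6 - 8/7/7)**2 = (6 - 8/7*1/7)**2 = (6 - 8/49)**2 = (286/49)**2 = 81796/2401 ≈ 34.067)
K**2 = (81796/2401)**2 = 6690585616/5764801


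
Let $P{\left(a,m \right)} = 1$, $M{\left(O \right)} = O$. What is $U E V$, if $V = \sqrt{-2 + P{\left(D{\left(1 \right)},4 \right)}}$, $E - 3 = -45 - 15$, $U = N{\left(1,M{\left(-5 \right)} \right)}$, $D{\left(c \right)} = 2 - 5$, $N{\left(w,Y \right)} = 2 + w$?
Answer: $- 171 i \approx - 171.0 i$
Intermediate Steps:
$D{\left(c \right)} = -3$ ($D{\left(c \right)} = 2 - 5 = -3$)
$U = 3$ ($U = 2 + 1 = 3$)
$E = -57$ ($E = 3 - 60 = -57$)
$V = i$ ($V = \sqrt{-2 + 1} = \sqrt{-1} = i \approx 1.0 i$)
$U E V = 3 \left(-57\right) i = - 171 i$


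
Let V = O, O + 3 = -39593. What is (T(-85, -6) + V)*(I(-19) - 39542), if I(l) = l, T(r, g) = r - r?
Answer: 1566457356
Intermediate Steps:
O = -39596 (O = -3 - 39593 = -39596)
T(r, g) = 0
V = -39596
(T(-85, -6) + V)*(I(-19) - 39542) = (0 - 39596)*(-19 - 39542) = -39596*(-39561) = 1566457356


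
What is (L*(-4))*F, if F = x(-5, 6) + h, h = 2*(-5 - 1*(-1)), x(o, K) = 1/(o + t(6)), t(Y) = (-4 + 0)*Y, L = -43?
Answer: -40076/29 ≈ -1381.9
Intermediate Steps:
t(Y) = -4*Y
x(o, K) = 1/(-24 + o) (x(o, K) = 1/(o - 4*6) = 1/(o - 24) = 1/(-24 + o))
h = -8 (h = 2*(-5 + 1) = 2*(-4) = -8)
F = -233/29 (F = 1/(-24 - 5) - 8 = 1/(-29) - 8 = -1/29 - 8 = -233/29 ≈ -8.0345)
(L*(-4))*F = -43*(-4)*(-233/29) = 172*(-233/29) = -40076/29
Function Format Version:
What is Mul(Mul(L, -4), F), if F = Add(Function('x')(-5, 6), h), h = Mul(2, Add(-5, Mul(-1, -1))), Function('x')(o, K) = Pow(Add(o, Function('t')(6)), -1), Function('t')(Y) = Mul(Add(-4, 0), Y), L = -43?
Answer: Rational(-40076, 29) ≈ -1381.9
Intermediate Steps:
Function('t')(Y) = Mul(-4, Y)
Function('x')(o, K) = Pow(Add(-24, o), -1) (Function('x')(o, K) = Pow(Add(o, Mul(-4, 6)), -1) = Pow(Add(o, -24), -1) = Pow(Add(-24, o), -1))
h = -8 (h = Mul(2, Add(-5, 1)) = Mul(2, -4) = -8)
F = Rational(-233, 29) (F = Add(Pow(Add(-24, -5), -1), -8) = Add(Pow(-29, -1), -8) = Add(Rational(-1, 29), -8) = Rational(-233, 29) ≈ -8.0345)
Mul(Mul(L, -4), F) = Mul(Mul(-43, -4), Rational(-233, 29)) = Mul(172, Rational(-233, 29)) = Rational(-40076, 29)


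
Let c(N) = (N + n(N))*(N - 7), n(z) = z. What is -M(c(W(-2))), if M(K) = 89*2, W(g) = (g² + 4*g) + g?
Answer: -178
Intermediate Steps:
W(g) = g² + 5*g
c(N) = 2*N*(-7 + N) (c(N) = (N + N)*(N - 7) = (2*N)*(-7 + N) = 2*N*(-7 + N))
M(K) = 178
-M(c(W(-2))) = -1*178 = -178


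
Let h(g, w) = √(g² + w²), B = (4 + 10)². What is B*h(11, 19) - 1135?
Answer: -1135 + 196*√482 ≈ 3168.1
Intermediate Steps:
B = 196 (B = 14² = 196)
B*h(11, 19) - 1135 = 196*√(11² + 19²) - 1135 = 196*√(121 + 361) - 1135 = 196*√482 - 1135 = -1135 + 196*√482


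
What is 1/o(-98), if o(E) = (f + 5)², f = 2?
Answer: 1/49 ≈ 0.020408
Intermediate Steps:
o(E) = 49 (o(E) = (2 + 5)² = 7² = 49)
1/o(-98) = 1/49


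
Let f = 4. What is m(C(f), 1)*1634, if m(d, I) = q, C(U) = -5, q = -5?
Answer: -8170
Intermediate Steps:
m(d, I) = -5
m(C(f), 1)*1634 = -5*1634 = -8170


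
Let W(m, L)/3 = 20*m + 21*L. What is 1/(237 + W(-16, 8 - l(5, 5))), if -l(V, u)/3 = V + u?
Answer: 1/1671 ≈ 0.00059844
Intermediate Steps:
l(V, u) = -3*V - 3*u (l(V, u) = -3*(V + u) = -3*V - 3*u)
W(m, L) = 60*m + 63*L (W(m, L) = 3*(20*m + 21*L) = 60*m + 63*L)
1/(237 + W(-16, 8 - l(5, 5))) = 1/(237 + (60*(-16) + 63*(8 - (-3*5 - 3*5)))) = 1/(237 + (-960 + 63*(8 - (-15 - 15)))) = 1/(237 + (-960 + 63*(8 - 1*(-30)))) = 1/(237 + (-960 + 63*(8 + 30))) = 1/(237 + (-960 + 63*38)) = 1/(237 + (-960 + 2394)) = 1/(237 + 1434) = 1/1671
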